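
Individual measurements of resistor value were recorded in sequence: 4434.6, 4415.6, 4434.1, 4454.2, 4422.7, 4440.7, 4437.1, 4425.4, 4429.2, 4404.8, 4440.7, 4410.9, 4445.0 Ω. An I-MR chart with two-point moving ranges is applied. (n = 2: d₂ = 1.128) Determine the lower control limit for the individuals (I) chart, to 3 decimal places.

4374.888

X̄ = (4434.6 + 4415.6 + 4434.1 + 4454.2 + 4422.7 + 4440.7 + 4437.1 + 4425.4 + 4429.2 + 4404.8 + 4440.7 + 4410.9 + 4445.0) / 13 = 4430.3846
Moving ranges: 19.0, 18.5, 20.1, 31.5, 18.0, 3.6, 11.7, 3.8, 24.4, 35.9, 29.8, 34.1; M̄R̄ = 250.4000 / 12 = 20.8667
LCL = X̄ − 3·M̄R̄/d₂ = 4430.3846 − 3 × 20.8667 / 1.128 = 4374.8882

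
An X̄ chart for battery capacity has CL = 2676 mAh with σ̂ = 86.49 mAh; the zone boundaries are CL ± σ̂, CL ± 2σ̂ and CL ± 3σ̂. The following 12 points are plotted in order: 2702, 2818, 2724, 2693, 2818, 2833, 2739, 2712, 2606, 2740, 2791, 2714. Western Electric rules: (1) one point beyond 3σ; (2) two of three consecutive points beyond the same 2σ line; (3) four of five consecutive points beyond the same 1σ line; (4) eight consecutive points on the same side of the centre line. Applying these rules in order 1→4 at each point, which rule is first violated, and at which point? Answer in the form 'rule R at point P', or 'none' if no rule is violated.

Zone of each point (C = within 1σ̂, B = 1σ̂–2σ̂, A = 2σ̂–3σ̂, * = beyond 3σ̂; sign = side of CL): 1:+C, 2:+B, 3:+C, 4:+C, 5:+B, 6:+B, 7:+C, 8:+C, 9:-C, 10:+C, 11:+B, 12:+C
Rule 4 (eight consecutive points on the same side of the centre line) is satisfied at point 8.

rule 4 at point 8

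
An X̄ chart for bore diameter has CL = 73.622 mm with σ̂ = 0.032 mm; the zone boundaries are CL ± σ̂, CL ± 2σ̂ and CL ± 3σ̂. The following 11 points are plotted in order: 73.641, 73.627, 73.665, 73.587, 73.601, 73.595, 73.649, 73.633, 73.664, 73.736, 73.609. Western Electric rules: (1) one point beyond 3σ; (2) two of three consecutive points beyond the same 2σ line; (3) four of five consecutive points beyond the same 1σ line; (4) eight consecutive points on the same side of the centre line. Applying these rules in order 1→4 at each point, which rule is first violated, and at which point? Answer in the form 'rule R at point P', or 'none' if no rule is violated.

rule 1 at point 10

Zone of each point (C = within 1σ̂, B = 1σ̂–2σ̂, A = 2σ̂–3σ̂, * = beyond 3σ̂; sign = side of CL): 1:+C, 2:+C, 3:+B, 4:-B, 5:-C, 6:-C, 7:+C, 8:+C, 9:+B, 10:+*, 11:-C
Rule 1 (one point beyond the 3σ limits) is satisfied at point 10.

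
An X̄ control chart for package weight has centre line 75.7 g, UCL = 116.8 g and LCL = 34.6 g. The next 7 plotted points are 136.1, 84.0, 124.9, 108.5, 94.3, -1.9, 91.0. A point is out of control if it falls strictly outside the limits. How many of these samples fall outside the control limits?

Compare each point to [34.6, 116.8]: sample 1 = 136.1 > UCL; sample 3 = 124.9 > UCL; sample 6 = -1.9 < LCL.

3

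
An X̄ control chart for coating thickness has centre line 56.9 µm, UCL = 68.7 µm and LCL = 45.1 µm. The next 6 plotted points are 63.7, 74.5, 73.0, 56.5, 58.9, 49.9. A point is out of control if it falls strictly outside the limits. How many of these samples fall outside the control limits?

Compare each point to [45.1, 68.7]: sample 2 = 74.5 > UCL; sample 3 = 73.0 > UCL.

2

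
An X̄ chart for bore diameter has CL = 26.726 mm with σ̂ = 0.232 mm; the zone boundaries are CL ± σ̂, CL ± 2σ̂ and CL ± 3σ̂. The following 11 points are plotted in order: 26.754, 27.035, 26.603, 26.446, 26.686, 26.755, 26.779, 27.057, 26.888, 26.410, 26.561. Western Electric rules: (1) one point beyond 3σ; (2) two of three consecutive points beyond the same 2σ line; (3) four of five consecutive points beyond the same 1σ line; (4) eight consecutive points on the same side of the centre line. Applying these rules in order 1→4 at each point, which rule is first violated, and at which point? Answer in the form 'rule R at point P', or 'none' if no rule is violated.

none

Zone of each point (C = within 1σ̂, B = 1σ̂–2σ̂, A = 2σ̂–3σ̂, * = beyond 3σ̂; sign = side of CL): 1:+C, 2:+B, 3:-C, 4:-B, 5:-C, 6:+C, 7:+C, 8:+B, 9:+C, 10:-B, 11:-C
No rule fires across all 11 points.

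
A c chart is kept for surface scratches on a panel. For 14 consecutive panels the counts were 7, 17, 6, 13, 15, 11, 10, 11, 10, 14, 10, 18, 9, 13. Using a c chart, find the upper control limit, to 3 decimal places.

c̄ = (7 + 17 + 6 + 13 + 15 + 11 + 10 + 11 + 10 + 14 + 10 + 18 + 9 + 13) / 14 = 164 / 14 = 11.7143
UCL = c̄ + 3√c̄ = 11.7143 + 3 × √11.7143 = 11.7143 + 3 × 3.4226 = 21.9821

21.982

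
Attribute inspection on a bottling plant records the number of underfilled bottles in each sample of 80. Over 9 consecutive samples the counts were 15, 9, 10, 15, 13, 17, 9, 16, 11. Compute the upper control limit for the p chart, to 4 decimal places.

p̄ = Σdᵢ / (k·n) = 115 / (9 × 80) = 0.15972
UCL = p̄ + 3·√(p̄(1−p̄)/n) = 0.15972 + 3 × √(0.15972×0.84028/80) = 0.15972 + 3 × 0.04096 = 0.28260

0.2826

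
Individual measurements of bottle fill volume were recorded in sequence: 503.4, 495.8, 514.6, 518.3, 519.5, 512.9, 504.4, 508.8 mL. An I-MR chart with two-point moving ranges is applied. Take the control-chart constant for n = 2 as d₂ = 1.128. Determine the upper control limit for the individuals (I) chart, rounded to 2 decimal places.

X̄ = (503.4 + 495.8 + 514.6 + 518.3 + 519.5 + 512.9 + 504.4 + 508.8) / 8 = 509.7125
Moving ranges: 7.6, 18.8, 3.7, 1.2, 6.6, 8.5, 4.4; M̄R̄ = 50.8000 / 7 = 7.2571
UCL = X̄ + 3·M̄R̄/d₂ = 509.7125 + 3 × 7.2571 / 1.128 = 529.0134

529.01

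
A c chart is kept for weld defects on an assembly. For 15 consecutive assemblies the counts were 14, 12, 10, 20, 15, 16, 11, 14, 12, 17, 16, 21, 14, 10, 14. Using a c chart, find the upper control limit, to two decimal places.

25.78

c̄ = (14 + 12 + 10 + 20 + 15 + 16 + 11 + 14 + 12 + 17 + 16 + 21 + 14 + 10 + 14) / 15 = 216 / 15 = 14.4000
UCL = c̄ + 3√c̄ = 14.4000 + 3 × √14.4000 = 14.4000 + 3 × 3.7947 = 25.7842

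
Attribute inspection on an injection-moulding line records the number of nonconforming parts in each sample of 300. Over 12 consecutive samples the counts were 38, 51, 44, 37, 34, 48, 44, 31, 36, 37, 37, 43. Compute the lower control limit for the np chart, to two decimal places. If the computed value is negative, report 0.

22.34

p̄ = Σdᵢ / (k·n) = 480 / (12 × 300) = 0.13333
LCL = np̄ − 3·√(np̄(1−p̄)) = 40.0000 − 3 × 5.8878 = 22.3365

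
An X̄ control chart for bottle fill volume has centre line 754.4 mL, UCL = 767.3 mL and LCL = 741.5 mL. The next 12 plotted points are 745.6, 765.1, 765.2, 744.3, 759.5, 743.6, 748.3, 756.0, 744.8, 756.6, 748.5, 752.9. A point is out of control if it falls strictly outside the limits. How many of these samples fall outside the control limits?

0

All 12 points lie within [741.5, 767.3].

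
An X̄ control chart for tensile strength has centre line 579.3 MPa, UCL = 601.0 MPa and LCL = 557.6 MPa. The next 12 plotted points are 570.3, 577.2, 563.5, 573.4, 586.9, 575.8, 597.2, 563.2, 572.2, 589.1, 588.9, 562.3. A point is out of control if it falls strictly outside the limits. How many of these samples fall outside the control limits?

0

All 12 points lie within [557.6, 601.0].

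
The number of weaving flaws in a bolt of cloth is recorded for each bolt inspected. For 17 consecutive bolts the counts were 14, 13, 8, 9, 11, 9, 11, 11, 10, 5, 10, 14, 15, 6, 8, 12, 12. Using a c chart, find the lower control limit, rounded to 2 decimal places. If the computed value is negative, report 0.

0.76

c̄ = (14 + 13 + 8 + 9 + 11 + 9 + 11 + 11 + 10 + 5 + 10 + 14 + 15 + 6 + 8 + 12 + 12) / 17 = 178 / 17 = 10.4706
LCL = c̄ − 3√c̄ = 10.4706 − 3 × 3.2358 = 0.7631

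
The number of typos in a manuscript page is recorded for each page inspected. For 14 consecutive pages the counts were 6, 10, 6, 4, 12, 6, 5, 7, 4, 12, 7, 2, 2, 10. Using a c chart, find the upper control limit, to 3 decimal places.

14.375

c̄ = (6 + 10 + 6 + 4 + 12 + 6 + 5 + 7 + 4 + 12 + 7 + 2 + 2 + 10) / 14 = 93 / 14 = 6.6429
UCL = c̄ + 3√c̄ = 6.6429 + 3 × √6.6429 = 6.6429 + 3 × 2.5774 = 14.3750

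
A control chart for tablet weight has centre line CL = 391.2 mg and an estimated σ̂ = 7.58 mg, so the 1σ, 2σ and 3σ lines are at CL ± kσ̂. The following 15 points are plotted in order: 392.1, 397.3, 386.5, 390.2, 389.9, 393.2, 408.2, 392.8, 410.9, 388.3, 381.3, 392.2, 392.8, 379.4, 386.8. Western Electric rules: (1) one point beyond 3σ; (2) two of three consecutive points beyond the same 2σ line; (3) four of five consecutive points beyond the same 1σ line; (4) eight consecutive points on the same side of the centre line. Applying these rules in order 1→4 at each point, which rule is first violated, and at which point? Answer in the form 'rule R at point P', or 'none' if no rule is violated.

rule 2 at point 9

Zone of each point (C = within 1σ̂, B = 1σ̂–2σ̂, A = 2σ̂–3σ̂, * = beyond 3σ̂; sign = side of CL): 1:+C, 2:+C, 3:-C, 4:-C, 5:-C, 6:+C, 7:+A, 8:+C, 9:+A, 10:-C, 11:-B, 12:+C, 13:+C, 14:-B, 15:-C
Rule 2 (two of three consecutive points beyond the same 2σ limit) is satisfied at point 9.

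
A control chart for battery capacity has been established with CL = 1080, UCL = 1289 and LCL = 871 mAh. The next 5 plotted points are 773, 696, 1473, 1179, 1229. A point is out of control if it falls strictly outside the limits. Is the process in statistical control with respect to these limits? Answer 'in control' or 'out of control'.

out of control

Compare each point to [871, 1289]: sample 1 = 773 < LCL; sample 2 = 696 < LCL; sample 3 = 1473 > UCL.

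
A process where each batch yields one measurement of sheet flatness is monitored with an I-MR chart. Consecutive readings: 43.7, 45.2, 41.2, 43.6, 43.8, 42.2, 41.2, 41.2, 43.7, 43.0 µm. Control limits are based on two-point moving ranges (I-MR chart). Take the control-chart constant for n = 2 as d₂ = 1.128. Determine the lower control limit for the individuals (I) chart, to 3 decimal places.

X̄ = (43.7 + 45.2 + 41.2 + 43.6 + 43.8 + 42.2 + 41.2 + 41.2 + 43.7 + 43.0) / 10 = 42.8800
Moving ranges: 1.5, 4.0, 2.4, 0.2, 1.6, 1.0, 0.0, 2.5, 0.7; M̄R̄ = 13.9000 / 9 = 1.5444
LCL = X̄ − 3·M̄R̄/d₂ = 42.8800 − 3 × 1.5444 / 1.128 = 38.7724

38.772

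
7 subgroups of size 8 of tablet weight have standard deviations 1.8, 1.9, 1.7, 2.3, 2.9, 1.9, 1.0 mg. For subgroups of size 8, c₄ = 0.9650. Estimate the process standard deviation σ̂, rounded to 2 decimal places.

2.00

s̄ = (1.8 + 1.9 + 1.7 + 2.3 + 2.9 + 1.9 + 1.0) / 7 = 1.9286
σ̂ = s̄ / c₄ = 1.9286 / 0.9650 = 1.9985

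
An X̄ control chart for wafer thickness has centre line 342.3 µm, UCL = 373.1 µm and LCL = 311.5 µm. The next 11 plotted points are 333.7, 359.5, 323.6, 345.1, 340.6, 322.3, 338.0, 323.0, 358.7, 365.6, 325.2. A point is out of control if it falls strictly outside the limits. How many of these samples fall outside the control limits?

All 11 points lie within [311.5, 373.1].

0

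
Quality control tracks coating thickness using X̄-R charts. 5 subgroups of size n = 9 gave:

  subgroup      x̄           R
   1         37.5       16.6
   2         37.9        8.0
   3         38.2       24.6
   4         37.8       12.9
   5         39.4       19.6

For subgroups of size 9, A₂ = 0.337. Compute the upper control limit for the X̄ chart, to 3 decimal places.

43.667

X̄̄ = (37.5 + 37.9 + 38.2 + 37.8 + 39.4) / 5 = 190.8000 / 5 = 38.1600
R̄ = (16.6 + 8.0 + 24.6 + 12.9 + 19.6) / 5 = 81.7000 / 5 = 16.3400
UCL = X̄̄ + A₂·R̄ = 38.1600 + 0.337 × 16.3400 = 43.6666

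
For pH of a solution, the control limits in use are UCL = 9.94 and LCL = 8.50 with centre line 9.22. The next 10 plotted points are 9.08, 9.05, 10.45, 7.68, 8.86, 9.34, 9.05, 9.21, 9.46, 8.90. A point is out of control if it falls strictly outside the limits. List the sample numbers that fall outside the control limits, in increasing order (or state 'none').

3, 4

Compare each point to [8.50, 9.94]: sample 3 = 10.45 > UCL; sample 4 = 7.68 < LCL.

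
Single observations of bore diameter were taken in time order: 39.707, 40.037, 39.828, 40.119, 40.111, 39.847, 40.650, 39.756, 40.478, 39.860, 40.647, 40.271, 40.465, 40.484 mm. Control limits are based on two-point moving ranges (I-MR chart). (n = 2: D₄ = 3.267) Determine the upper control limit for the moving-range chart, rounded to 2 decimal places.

1.39

Moving ranges: 0.330, 0.209, 0.291, 0.008, 0.264, 0.803, 0.894, 0.722, 0.618, 0.787, 0.376, 0.194, 0.019; M̄R̄ = 5.5150 / 13 = 0.4242
UCL_MR = D₄·M̄R̄ = 3.267 × 0.4242 = 1.3860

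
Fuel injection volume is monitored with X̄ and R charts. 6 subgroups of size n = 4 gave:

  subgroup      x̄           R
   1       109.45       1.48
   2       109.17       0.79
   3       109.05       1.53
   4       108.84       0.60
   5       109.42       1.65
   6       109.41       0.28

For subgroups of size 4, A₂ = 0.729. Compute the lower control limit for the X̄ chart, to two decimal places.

X̄̄ = (109.45 + 109.17 + 109.05 + 108.84 + 109.42 + 109.41) / 6 = 655.3400 / 6 = 109.2233
R̄ = (1.48 + 0.79 + 1.53 + 0.60 + 1.65 + 0.28) / 6 = 6.3300 / 6 = 1.0550
LCL = X̄̄ − A₂·R̄ = 109.2233 − 0.729 × 1.0550 = 108.4542

108.45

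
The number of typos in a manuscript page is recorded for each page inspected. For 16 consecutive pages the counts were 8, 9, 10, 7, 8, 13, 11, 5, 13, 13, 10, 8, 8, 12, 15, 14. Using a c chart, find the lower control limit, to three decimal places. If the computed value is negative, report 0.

c̄ = (8 + 9 + 10 + 7 + 8 + 13 + 11 + 5 + 13 + 13 + 10 + 8 + 8 + 12 + 15 + 14) / 16 = 164 / 16 = 10.2500
LCL = c̄ − 3√c̄ = 10.2500 − 3 × 3.2016 = 0.6453

0.645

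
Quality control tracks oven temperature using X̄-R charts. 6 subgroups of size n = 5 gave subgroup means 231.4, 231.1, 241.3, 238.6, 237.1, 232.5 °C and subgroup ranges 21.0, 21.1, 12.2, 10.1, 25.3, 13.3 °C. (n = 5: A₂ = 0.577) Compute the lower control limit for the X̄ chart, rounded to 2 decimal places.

X̄̄ = (231.4 + 231.1 + 241.3 + 238.6 + 237.1 + 232.5) / 6 = 1412.0000 / 6 = 235.3333
R̄ = (21.0 + 21.1 + 12.2 + 10.1 + 25.3 + 13.3) / 6 = 103.0000 / 6 = 17.1667
LCL = X̄̄ − A₂·R̄ = 235.3333 − 0.577 × 17.1667 = 225.4282

225.43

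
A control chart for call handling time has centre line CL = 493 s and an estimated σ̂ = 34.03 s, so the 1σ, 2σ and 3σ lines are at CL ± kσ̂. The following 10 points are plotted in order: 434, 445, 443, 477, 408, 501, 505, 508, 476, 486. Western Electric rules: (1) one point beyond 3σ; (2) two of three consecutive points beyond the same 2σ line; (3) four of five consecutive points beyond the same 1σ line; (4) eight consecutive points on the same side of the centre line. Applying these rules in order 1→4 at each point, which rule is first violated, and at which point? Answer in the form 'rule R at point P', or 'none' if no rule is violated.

rule 3 at point 5

Zone of each point (C = within 1σ̂, B = 1σ̂–2σ̂, A = 2σ̂–3σ̂, * = beyond 3σ̂; sign = side of CL): 1:-B, 2:-B, 3:-B, 4:-C, 5:-A, 6:+C, 7:+C, 8:+C, 9:-C, 10:-C
Rule 3 (four of five consecutive points beyond the same 1σ limit) is satisfied at point 5.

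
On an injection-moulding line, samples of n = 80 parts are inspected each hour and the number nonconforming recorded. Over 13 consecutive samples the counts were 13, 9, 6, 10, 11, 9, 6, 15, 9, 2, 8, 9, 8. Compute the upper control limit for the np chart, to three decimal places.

p̄ = Σdᵢ / (k·n) = 115 / (13 × 80) = 0.11058
UCL = np̄ + 3·√(np̄(1−p̄)) = 8.8462 + 3 × √(8.8462×0.88942) = 8.8462 + 3 × 2.8050 = 17.2611

17.261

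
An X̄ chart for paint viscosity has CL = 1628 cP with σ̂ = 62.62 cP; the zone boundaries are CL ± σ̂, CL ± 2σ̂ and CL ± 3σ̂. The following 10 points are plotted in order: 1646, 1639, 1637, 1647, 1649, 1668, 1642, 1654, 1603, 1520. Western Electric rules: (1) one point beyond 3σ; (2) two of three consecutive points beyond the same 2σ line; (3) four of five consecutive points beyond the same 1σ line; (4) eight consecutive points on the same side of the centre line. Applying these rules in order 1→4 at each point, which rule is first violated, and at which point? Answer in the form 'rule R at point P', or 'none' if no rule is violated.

rule 4 at point 8

Zone of each point (C = within 1σ̂, B = 1σ̂–2σ̂, A = 2σ̂–3σ̂, * = beyond 3σ̂; sign = side of CL): 1:+C, 2:+C, 3:+C, 4:+C, 5:+C, 6:+C, 7:+C, 8:+C, 9:-C, 10:-B
Rule 4 (eight consecutive points on the same side of the centre line) is satisfied at point 8.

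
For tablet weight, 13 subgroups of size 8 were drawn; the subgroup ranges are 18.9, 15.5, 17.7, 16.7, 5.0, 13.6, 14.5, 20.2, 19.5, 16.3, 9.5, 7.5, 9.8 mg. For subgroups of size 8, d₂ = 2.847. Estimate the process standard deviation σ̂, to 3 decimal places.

R̄ = (18.9 + 15.5 + 17.7 + 16.7 + 5.0 + 13.6 + 14.5 + 20.2 + 19.5 + 16.3 + 9.5 + 7.5 + 9.8) / 13 = 14.2077
σ̂ = R̄ / d₂ = 14.2077 / 2.847 = 4.9904

4.990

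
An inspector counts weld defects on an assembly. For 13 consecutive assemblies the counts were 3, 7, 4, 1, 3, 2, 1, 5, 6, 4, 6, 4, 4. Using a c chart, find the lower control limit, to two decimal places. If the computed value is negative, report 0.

0.00

c̄ = (3 + 7 + 4 + 1 + 3 + 2 + 1 + 5 + 6 + 4 + 6 + 4 + 4) / 13 = 50 / 13 = 3.8462
LCL = c̄ − 3√c̄ = 3.8462 − 3 × 1.9612 = -2.0373 → 0 (cannot be negative)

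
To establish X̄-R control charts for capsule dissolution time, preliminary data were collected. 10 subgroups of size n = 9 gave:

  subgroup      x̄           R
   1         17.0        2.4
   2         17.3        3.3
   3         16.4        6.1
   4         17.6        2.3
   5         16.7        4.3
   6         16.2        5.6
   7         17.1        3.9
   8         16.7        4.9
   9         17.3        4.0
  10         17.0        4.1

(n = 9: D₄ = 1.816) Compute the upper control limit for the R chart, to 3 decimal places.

R̄ = (2.4 + 3.3 + 6.1 + 2.3 + 4.3 + 5.6 + 3.9 + 4.9 + 4.0 + 4.1) / 10 = 40.9000 / 10 = 4.0900
UCL_R = D₄·R̄ = 1.816 × 4.0900 = 7.4274

7.427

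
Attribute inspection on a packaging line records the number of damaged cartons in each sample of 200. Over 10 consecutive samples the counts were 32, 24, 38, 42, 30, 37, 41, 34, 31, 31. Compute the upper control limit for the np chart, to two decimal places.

49.94

p̄ = Σdᵢ / (k·n) = 340 / (10 × 200) = 0.17000
UCL = np̄ + 3·√(np̄(1−p̄)) = 34.0000 + 3 × √(34.0000×0.83000) = 34.0000 + 3 × 5.3122 = 49.9367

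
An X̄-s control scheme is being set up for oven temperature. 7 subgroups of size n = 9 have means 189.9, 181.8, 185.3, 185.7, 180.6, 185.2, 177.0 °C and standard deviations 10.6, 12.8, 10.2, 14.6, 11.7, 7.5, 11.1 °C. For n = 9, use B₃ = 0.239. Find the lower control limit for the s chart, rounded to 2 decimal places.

2.68

s̄ = (10.6 + 12.8 + 10.2 + 14.6 + 11.7 + 7.5 + 11.1) / 7 = 11.2143
LCL_s = B₃·s̄ = 0.239 × 11.2143 = 2.6802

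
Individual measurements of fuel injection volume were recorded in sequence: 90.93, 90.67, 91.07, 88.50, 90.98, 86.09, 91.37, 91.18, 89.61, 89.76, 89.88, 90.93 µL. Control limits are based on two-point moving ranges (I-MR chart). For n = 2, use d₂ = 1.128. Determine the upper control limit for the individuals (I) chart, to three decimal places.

X̄ = (90.93 + 90.67 + 91.07 + 88.50 + 90.98 + 86.09 + 91.37 + 91.18 + 89.61 + 89.76 + 89.88 + 90.93) / 12 = 90.0808
Moving ranges: 0.26, 0.40, 2.57, 2.48, 4.89, 5.28, 0.19, 1.57, 0.15, 0.12, 1.05; M̄R̄ = 18.9600 / 11 = 1.7236
UCL = X̄ + 3·M̄R̄/d₂ = 90.0808 + 3 × 1.7236 / 1.128 = 94.6650

94.665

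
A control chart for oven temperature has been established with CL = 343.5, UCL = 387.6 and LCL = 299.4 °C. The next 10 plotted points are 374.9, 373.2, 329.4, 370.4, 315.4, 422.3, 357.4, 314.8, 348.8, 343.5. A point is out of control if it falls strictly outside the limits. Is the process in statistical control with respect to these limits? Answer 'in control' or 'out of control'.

Compare each point to [299.4, 387.6]: sample 6 = 422.3 > UCL.

out of control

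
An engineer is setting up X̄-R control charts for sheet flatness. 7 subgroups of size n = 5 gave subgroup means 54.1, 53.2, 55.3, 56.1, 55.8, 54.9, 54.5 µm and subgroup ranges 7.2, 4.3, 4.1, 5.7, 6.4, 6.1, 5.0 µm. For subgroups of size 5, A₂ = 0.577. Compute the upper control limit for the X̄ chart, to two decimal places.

58.04

X̄̄ = (54.1 + 53.2 + 55.3 + 56.1 + 55.8 + 54.9 + 54.5) / 7 = 383.9000 / 7 = 54.8429
R̄ = (7.2 + 4.3 + 4.1 + 5.7 + 6.4 + 6.1 + 5.0) / 7 = 38.8000 / 7 = 5.5429
UCL = X̄̄ + A₂·R̄ = 54.8429 + 0.577 × 5.5429 = 58.0411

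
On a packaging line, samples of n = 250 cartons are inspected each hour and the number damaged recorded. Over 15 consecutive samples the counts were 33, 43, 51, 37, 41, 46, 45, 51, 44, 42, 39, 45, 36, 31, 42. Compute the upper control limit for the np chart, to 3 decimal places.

59.422

p̄ = Σdᵢ / (k·n) = 626 / (15 × 250) = 0.16693
UCL = np̄ + 3·√(np̄(1−p̄)) = 41.7333 + 3 × √(41.7333×0.83307) = 41.7333 + 3 × 5.8963 = 59.4223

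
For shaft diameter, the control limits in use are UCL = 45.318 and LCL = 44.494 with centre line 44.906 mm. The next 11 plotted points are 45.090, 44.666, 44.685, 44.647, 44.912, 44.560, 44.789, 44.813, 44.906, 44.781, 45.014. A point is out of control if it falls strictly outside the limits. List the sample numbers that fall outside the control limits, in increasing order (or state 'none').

none

All 11 points lie within [44.494, 45.318].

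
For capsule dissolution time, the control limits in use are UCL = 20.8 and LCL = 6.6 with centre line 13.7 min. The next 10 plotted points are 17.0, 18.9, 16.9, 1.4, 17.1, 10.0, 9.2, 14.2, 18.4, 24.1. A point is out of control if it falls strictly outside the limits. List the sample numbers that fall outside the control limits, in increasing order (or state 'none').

4, 10

Compare each point to [6.6, 20.8]: sample 4 = 1.4 < LCL; sample 10 = 24.1 > UCL.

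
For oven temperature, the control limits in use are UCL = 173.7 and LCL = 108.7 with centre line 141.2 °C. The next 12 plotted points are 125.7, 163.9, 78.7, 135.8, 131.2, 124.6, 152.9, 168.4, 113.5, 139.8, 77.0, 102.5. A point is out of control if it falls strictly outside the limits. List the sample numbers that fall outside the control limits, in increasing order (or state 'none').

Compare each point to [108.7, 173.7]: sample 3 = 78.7 < LCL; sample 11 = 77.0 < LCL; sample 12 = 102.5 < LCL.

3, 11, 12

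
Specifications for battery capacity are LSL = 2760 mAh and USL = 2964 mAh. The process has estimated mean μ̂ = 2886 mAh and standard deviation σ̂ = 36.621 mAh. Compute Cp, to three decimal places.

0.928

Cp = (USL − LSL) / (6σ̂) = (2964 − 2760) / (6 × 36.621) = 204.0000 / 219.7260 = 0.9284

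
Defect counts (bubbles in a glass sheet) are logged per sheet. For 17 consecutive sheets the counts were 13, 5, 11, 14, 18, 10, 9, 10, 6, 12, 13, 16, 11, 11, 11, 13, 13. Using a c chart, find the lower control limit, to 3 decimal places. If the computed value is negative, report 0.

1.343

c̄ = (13 + 5 + 11 + 14 + 18 + 10 + 9 + 10 + 6 + 12 + 13 + 16 + 11 + 11 + 11 + 13 + 13) / 17 = 196 / 17 = 11.5294
LCL = c̄ − 3√c̄ = 11.5294 − 3 × 3.3955 = 1.3429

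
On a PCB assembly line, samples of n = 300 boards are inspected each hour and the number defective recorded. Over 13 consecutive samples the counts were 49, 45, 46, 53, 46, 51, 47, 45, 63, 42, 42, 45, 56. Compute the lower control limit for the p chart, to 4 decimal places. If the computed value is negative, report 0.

0.0978

p̄ = Σdᵢ / (k·n) = 630 / (13 × 300) = 0.16154
LCL = p̄ − 3·√(p̄(1−p̄)/n) = 0.16154 − 3 × 0.02125 = 0.09779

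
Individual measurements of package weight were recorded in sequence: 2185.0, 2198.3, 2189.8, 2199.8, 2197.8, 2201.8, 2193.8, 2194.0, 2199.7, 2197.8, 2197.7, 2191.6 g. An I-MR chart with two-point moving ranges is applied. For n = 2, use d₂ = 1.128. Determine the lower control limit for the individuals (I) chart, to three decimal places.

X̄ = (2185.0 + 2198.3 + 2189.8 + 2199.8 + 2197.8 + 2201.8 + 2193.8 + 2194.0 + 2199.7 + 2197.8 + 2197.7 + 2191.6) / 12 = 2195.5917
Moving ranges: 13.3, 8.5, 10.0, 2.0, 4.0, 8.0, 0.2, 5.7, 1.9, 0.1, 6.1; M̄R̄ = 59.8000 / 11 = 5.4364
LCL = X̄ − 3·M̄R̄/d₂ = 2195.5917 − 3 × 5.4364 / 1.128 = 2181.1333

2181.133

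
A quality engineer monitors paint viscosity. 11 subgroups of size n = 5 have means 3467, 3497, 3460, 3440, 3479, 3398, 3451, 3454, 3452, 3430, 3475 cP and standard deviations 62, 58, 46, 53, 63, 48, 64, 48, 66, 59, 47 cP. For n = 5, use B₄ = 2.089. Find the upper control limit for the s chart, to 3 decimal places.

s̄ = (62 + 58 + 46 + 53 + 63 + 48 + 64 + 48 + 66 + 59 + 47) / 11 = 55.8182
UCL_s = B₄·s̄ = 2.089 × 55.8182 = 116.6042

116.604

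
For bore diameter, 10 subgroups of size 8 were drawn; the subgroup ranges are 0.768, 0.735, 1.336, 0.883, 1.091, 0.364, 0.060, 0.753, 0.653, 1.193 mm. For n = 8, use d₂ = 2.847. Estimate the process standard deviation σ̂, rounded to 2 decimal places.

R̄ = (0.768 + 0.735 + 1.336 + 0.883 + 1.091 + 0.364 + 0.060 + 0.753 + 0.653 + 1.193) / 10 = 0.7836
σ̂ = R̄ / d₂ = 0.7836 / 2.847 = 0.2752

0.28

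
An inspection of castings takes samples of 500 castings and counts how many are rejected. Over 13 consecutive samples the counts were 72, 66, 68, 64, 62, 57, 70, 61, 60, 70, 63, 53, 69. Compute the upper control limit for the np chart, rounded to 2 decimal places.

p̄ = Σdᵢ / (k·n) = 835 / (13 × 500) = 0.12846
UCL = np̄ + 3·√(np̄(1−p̄)) = 64.2308 + 3 × √(64.2308×0.87154) = 64.2308 + 3 × 7.4820 = 86.6766

86.68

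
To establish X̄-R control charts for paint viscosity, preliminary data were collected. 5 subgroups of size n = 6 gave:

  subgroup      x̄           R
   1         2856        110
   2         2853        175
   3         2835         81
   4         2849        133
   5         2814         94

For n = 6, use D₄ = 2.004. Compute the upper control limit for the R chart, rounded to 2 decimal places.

237.67

R̄ = (110 + 175 + 81 + 133 + 94) / 5 = 593.0000 / 5 = 118.6000
UCL_R = D₄·R̄ = 2.004 × 118.6000 = 237.6744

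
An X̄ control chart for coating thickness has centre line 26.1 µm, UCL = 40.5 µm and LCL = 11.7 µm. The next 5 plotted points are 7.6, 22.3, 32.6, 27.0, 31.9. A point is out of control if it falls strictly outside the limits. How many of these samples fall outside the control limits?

1

Compare each point to [11.7, 40.5]: sample 1 = 7.6 < LCL.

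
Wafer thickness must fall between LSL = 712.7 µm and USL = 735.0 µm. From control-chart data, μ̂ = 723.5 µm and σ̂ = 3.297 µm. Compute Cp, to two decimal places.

Cp = (USL − LSL) / (6σ̂) = (735.0 − 712.7) / (6 × 3.297) = 22.3000 / 19.7820 = 1.1273

1.13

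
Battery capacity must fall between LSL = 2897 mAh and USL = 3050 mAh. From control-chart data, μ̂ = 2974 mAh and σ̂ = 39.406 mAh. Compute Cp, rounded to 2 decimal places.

0.65

Cp = (USL − LSL) / (6σ̂) = (3050 − 2897) / (6 × 39.406) = 153.0000 / 236.4360 = 0.6471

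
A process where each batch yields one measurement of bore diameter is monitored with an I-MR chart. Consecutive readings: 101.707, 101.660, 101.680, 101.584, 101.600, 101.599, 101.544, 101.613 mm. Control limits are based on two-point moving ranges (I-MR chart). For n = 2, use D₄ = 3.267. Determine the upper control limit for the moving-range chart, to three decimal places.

0.142

Moving ranges: 0.047, 0.020, 0.096, 0.016, 0.001, 0.055, 0.069; M̄R̄ = 0.3040 / 7 = 0.0434
UCL_MR = D₄·M̄R̄ = 3.267 × 0.0434 = 0.1419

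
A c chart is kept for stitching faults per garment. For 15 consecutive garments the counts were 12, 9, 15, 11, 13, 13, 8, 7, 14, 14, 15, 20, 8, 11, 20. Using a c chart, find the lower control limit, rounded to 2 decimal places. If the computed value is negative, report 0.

1.99

c̄ = (12 + 9 + 15 + 11 + 13 + 13 + 8 + 7 + 14 + 14 + 15 + 20 + 8 + 11 + 20) / 15 = 190 / 15 = 12.6667
LCL = c̄ − 3√c̄ = 12.6667 − 3 × 3.5590 = 1.9896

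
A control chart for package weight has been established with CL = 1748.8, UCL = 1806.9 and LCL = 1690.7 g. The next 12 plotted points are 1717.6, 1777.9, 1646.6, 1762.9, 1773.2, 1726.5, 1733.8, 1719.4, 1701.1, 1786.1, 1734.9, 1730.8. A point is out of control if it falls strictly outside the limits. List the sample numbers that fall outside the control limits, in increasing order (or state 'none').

3

Compare each point to [1690.7, 1806.9]: sample 3 = 1646.6 < LCL.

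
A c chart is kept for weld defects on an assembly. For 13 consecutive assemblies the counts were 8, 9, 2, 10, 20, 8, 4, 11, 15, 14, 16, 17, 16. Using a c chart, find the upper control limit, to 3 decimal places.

21.729

c̄ = (8 + 9 + 2 + 10 + 20 + 8 + 4 + 11 + 15 + 14 + 16 + 17 + 16) / 13 = 150 / 13 = 11.5385
UCL = c̄ + 3√c̄ = 11.5385 + 3 × √11.5385 = 11.5385 + 3 × 3.3968 = 21.7290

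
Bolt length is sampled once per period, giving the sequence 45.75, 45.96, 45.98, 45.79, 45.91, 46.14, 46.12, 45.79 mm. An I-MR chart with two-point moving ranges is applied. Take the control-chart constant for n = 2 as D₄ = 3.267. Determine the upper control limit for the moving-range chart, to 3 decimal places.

0.523

Moving ranges: 0.21, 0.02, 0.19, 0.12, 0.23, 0.02, 0.33; M̄R̄ = 1.1200 / 7 = 0.1600
UCL_MR = D₄·M̄R̄ = 3.267 × 0.1600 = 0.5227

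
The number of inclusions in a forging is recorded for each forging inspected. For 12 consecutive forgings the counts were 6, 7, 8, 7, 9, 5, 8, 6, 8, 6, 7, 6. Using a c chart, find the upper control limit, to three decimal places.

14.807

c̄ = (6 + 7 + 8 + 7 + 9 + 5 + 8 + 6 + 8 + 6 + 7 + 6) / 12 = 83 / 12 = 6.9167
UCL = c̄ + 3√c̄ = 6.9167 + 3 × √6.9167 = 6.9167 + 3 × 2.6300 = 14.8065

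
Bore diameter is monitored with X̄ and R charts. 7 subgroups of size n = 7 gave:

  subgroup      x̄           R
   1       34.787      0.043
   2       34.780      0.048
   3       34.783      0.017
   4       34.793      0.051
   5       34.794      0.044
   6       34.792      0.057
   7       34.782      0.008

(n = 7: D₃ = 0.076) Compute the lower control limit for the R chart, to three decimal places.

0.003

R̄ = (0.043 + 0.048 + 0.017 + 0.051 + 0.044 + 0.057 + 0.008) / 7 = 0.2680 / 7 = 0.0383
LCL_R = D₃·R̄ = 0.076 × 0.0383 = 0.0029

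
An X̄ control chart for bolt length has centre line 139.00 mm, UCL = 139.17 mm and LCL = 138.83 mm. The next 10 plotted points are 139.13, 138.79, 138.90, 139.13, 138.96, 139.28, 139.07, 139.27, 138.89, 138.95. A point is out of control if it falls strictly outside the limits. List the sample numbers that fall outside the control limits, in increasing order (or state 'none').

2, 6, 8

Compare each point to [138.83, 139.17]: sample 2 = 138.79 < LCL; sample 6 = 139.28 > UCL; sample 8 = 139.27 > UCL.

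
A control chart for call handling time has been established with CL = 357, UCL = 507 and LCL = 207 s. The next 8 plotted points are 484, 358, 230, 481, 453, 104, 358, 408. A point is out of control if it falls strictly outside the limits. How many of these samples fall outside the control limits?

Compare each point to [207, 507]: sample 6 = 104 < LCL.

1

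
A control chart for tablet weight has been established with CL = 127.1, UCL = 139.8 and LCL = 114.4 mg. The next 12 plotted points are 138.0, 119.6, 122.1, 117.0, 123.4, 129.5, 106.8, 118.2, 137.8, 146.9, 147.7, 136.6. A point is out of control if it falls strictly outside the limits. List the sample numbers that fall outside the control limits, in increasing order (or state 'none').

7, 10, 11

Compare each point to [114.4, 139.8]: sample 7 = 106.8 < LCL; sample 10 = 146.9 > UCL; sample 11 = 147.7 > UCL.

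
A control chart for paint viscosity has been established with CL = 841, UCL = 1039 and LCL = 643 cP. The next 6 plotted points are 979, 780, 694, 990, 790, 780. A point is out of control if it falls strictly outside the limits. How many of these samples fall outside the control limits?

All 6 points lie within [643, 1039].

0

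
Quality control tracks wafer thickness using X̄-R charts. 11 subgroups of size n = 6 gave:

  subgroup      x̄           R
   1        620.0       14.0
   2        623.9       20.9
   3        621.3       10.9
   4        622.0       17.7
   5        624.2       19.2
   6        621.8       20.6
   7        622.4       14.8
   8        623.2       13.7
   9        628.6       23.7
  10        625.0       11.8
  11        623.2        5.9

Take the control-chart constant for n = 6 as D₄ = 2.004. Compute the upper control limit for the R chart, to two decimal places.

31.55

R̄ = (14.0 + 20.9 + 10.9 + 17.7 + 19.2 + 20.6 + 14.8 + 13.7 + 23.7 + 11.8 + 5.9) / 11 = 173.2000 / 11 = 15.7455
UCL_R = D₄·R̄ = 2.004 × 15.7455 = 31.5539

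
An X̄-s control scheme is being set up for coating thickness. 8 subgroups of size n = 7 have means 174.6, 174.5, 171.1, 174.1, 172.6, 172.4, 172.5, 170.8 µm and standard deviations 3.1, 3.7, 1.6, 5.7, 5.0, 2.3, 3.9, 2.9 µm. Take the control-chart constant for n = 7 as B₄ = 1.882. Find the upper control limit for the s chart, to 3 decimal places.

s̄ = (3.1 + 3.7 + 1.6 + 5.7 + 5.0 + 2.3 + 3.9 + 2.9) / 8 = 3.5250
UCL_s = B₄·s̄ = 1.882 × 3.5250 = 6.6340

6.634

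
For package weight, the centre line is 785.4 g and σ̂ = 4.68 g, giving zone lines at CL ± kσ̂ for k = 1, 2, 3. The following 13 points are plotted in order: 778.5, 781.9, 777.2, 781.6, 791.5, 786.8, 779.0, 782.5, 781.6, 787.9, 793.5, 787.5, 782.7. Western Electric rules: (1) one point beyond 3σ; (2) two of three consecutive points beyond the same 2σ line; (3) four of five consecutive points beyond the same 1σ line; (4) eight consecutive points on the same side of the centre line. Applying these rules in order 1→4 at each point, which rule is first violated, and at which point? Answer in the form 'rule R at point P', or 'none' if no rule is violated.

none

Zone of each point (C = within 1σ̂, B = 1σ̂–2σ̂, A = 2σ̂–3σ̂, * = beyond 3σ̂; sign = side of CL): 1:-B, 2:-C, 3:-B, 4:-C, 5:+B, 6:+C, 7:-B, 8:-C, 9:-C, 10:+C, 11:+B, 12:+C, 13:-C
No rule fires across all 13 points.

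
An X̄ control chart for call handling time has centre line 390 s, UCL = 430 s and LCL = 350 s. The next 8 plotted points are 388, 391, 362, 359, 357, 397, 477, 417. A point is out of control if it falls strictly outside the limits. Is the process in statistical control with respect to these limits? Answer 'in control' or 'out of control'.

out of control

Compare each point to [350, 430]: sample 7 = 477 > UCL.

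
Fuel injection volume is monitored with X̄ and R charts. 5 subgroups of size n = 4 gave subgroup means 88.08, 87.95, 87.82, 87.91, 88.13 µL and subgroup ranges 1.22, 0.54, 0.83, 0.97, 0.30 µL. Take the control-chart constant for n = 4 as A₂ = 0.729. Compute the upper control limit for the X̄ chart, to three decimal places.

X̄̄ = (88.08 + 87.95 + 87.82 + 87.91 + 88.13) / 5 = 439.8900 / 5 = 87.9780
R̄ = (1.22 + 0.54 + 0.83 + 0.97 + 0.30) / 5 = 3.8600 / 5 = 0.7720
UCL = X̄̄ + A₂·R̄ = 87.9780 + 0.729 × 0.7720 = 88.5408

88.541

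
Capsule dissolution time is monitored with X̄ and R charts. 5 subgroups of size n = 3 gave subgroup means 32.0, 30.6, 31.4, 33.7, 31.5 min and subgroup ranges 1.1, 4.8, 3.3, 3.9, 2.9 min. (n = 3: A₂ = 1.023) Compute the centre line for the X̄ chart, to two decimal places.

X̄̄ = (32.0 + 30.6 + 31.4 + 33.7 + 31.5) / 5 = 159.2000 / 5 = 31.8400
CL = X̄̄ = 31.8400

31.84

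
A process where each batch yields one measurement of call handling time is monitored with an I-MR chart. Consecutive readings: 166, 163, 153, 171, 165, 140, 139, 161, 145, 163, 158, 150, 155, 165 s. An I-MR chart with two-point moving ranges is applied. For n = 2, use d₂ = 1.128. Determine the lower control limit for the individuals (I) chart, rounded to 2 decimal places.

126.64

X̄ = (166 + 163 + 153 + 171 + 165 + 140 + 139 + 161 + 145 + 163 + 158 + 150 + 155 + 165) / 14 = 156.7143
Moving ranges: 3, 10, 18, 6, 25, 1, 22, 16, 18, 5, 8, 5, 10; M̄R̄ = 147.0000 / 13 = 11.3077
LCL = X̄ − 3·M̄R̄/d₂ = 156.7143 − 3 × 11.3077 / 1.128 = 126.6406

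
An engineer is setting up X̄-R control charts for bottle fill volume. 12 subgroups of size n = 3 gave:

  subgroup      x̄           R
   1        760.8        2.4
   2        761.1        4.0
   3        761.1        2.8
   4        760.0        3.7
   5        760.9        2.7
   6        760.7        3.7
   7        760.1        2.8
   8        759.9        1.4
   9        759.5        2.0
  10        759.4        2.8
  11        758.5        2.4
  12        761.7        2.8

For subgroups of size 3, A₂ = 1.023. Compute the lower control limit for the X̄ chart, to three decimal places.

757.452

X̄̄ = (760.8 + 761.1 + 761.1 + 760.0 + 760.9 + 760.7 + 760.1 + 759.9 + 759.5 + 759.4 + 758.5 + 761.7) / 12 = 9123.7000 / 12 = 760.3083
R̄ = (2.4 + 4.0 + 2.8 + 3.7 + 2.7 + 3.7 + 2.8 + 1.4 + 2.0 + 2.8 + 2.4 + 2.8) / 12 = 33.5000 / 12 = 2.7917
LCL = X̄̄ − A₂·R̄ = 760.3083 − 1.023 × 2.7917 = 757.4525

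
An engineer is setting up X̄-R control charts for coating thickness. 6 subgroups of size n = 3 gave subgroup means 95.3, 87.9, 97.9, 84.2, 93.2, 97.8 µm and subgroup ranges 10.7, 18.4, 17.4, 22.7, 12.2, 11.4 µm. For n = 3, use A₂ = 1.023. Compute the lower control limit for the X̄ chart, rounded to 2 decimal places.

X̄̄ = (95.3 + 87.9 + 97.9 + 84.2 + 93.2 + 97.8) / 6 = 556.3000 / 6 = 92.7167
R̄ = (10.7 + 18.4 + 17.4 + 22.7 + 12.2 + 11.4) / 6 = 92.8000 / 6 = 15.4667
LCL = X̄̄ − A₂·R̄ = 92.7167 − 1.023 × 15.4667 = 76.8943

76.89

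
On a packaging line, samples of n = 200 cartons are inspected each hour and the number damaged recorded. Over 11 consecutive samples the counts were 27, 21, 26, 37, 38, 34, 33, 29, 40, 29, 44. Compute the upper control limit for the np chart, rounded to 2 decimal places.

48.21

p̄ = Σdᵢ / (k·n) = 358 / (11 × 200) = 0.16273
UCL = np̄ + 3·√(np̄(1−p̄)) = 32.5455 + 3 × √(32.5455×0.83727) = 32.5455 + 3 × 5.2201 = 48.2057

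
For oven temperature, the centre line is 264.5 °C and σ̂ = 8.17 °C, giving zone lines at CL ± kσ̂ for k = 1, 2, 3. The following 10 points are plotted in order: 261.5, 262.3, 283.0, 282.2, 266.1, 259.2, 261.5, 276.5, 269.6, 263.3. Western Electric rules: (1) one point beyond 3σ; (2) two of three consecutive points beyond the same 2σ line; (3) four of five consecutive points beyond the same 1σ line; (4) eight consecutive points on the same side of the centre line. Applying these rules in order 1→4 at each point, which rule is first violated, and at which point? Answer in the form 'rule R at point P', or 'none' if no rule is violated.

rule 2 at point 4

Zone of each point (C = within 1σ̂, B = 1σ̂–2σ̂, A = 2σ̂–3σ̂, * = beyond 3σ̂; sign = side of CL): 1:-C, 2:-C, 3:+A, 4:+A, 5:+C, 6:-C, 7:-C, 8:+B, 9:+C, 10:-C
Rule 2 (two of three consecutive points beyond the same 2σ limit) is satisfied at point 4.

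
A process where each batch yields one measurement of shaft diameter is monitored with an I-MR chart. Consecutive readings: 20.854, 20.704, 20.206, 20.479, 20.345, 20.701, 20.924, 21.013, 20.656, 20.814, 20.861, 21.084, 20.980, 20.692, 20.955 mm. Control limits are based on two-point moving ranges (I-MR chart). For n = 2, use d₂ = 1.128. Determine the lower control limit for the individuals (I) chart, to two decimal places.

20.15

X̄ = (20.854 + 20.704 + 20.206 + 20.479 + 20.345 + 20.701 + 20.924 + 21.013 + 20.656 + 20.814 + 20.861 + 21.084 + 20.980 + 20.692 + 20.955) / 15 = 20.7512
Moving ranges: 0.150, 0.498, 0.273, 0.134, 0.356, 0.223, 0.089, 0.357, 0.158, 0.047, 0.223, 0.104, 0.288, 0.263; M̄R̄ = 3.1630 / 14 = 0.2259
LCL = X̄ − 3·M̄R̄/d₂ = 20.7512 − 3 × 0.2259 / 1.128 = 20.1503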